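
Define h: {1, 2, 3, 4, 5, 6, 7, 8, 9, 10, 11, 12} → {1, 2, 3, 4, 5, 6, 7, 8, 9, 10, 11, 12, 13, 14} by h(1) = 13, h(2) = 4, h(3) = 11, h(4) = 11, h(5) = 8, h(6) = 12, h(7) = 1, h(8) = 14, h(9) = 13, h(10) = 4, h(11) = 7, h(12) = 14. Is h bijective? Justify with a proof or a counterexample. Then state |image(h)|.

8

h(3) = 11 = h(4) with 3 ≠ 4, so h is not injective, hence not bijective.
The image of h is {1, 4, 7, 8, 11, 12, 13, 14}, which has 8 elements.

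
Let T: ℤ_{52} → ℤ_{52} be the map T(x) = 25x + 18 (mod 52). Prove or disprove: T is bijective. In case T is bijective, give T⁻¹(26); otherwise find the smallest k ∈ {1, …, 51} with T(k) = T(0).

Suppose T(a) = T(b) in ℤ_{52}. Then 25a + 18 ≡ 25b + 18 (mod 52), thus 25(a − b) ≡ 0 (mod 52).
Since gcd(25, 52) = 1, 25 is invertible modulo 52, thus a − b ≡ 0 (mod 52), i.e. a = b.
We now compute 25⁻¹ mod 52 explicitly. Euclid's algorithm: 52 = 2·25 + 2, 25 = 12·2 + 1; back-substituting gives 1 = 25·25 − 12·52, so 25⁻¹ ≡ 25 (mod 52).
Then y ↦ 25(y − 18) is a two-sided inverse to T, so every y ∈ ℤ_{52} has a preimage.
Therefore T is bijective.
Since T is bijective, we compute T⁻¹(26): solve 25x + 18 ≡ 26 (mod 52), i.e. 25x ≡ 8 (mod 52).
Multiplying by 25⁻¹ = 25 gives x ≡ 25·8 = 200 = 3·52 + 44 ≡ 44 (mod 52).
Check: T(44) = 25·44 + 18 = 1118 = 21·52 + 26 ≡ 26 (mod 52).

44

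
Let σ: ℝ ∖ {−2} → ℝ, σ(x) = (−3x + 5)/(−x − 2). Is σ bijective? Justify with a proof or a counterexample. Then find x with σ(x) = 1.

7/2

If σ(x) = 3, cross-multiplying gives −1(−3x + 5) = −3(−x − 2), which simplifies to −5 = 6 — false.  So 3 has no preimage and σ is not surjective.
Thus σ is not bijective.
Solving σ(x) = 1: cross-multiplying gives −3x + 5 = 1(−x − 2), which rearranges to −2x = −7, so x = 7/2.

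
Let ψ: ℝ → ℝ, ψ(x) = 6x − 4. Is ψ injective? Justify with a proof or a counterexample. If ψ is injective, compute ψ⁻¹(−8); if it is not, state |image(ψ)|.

Suppose ψ(u) = ψ(v). Then 6u − 4 = 6v − 4, thus 6u = 6v, thus u = v.
Thus ψ is injective.
Since ψ is injective, we compute ψ⁻¹(−8) = (−8 + 4)/6 = −2/3.

-2/3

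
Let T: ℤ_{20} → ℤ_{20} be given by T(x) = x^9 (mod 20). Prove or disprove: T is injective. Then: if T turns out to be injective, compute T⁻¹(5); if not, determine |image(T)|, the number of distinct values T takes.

T(0) = 0^9 = 0.
T(10): Repeated squaring mod 20: 10^1 ≡ 10, 10^2 ≡ 10² = 100 ≡ 0, 10^4 ≡ 0² = 0, 10^8 ≡ 0² = 0. Since 9 = 8 + 1, 10^9 ≡ 0·10: 0·10 = 0. So 10^9 ≡ 0 (mod 20).
So T(0) = T(10) = 0 while 0 ≠ 10, so T is not injective.
Since T is not injective, we determine |image(T)|. Computing x^9 mod 20 for each x (by repeated squaring, reducing mod 20 at every step), the values T(0), T(1), …, T(19) are: 0, 1, 12, 3, 4, 5, 16, 7, 8, 9, 0, 11, 12, 13, 4, 15, 16, 17, 8, 19.
The distinct values are {0, 1, 3, 4, 5, 7, 8, 9, 11, 12, 13, 15, 16, 17, 19}; there are 15 of them.

15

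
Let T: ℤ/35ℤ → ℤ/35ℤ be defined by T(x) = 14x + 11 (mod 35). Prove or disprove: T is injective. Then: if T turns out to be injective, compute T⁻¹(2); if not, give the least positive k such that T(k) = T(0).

5

By definition, injectivity means: for all x_1, x_2 in the domain, T(x_1) = T(x_2) implies x_1 = x_2.
We have gcd(14, 35) = 7 > 1. Taking x_1 = 0 and x_2 = 5: T(0) = 11 and T(5) = 14·5 + 11 = 81 ≡ 11 (mod 35).
So T(0) = T(5) while 0 ≠ 5, thus T is not injective.
Since T is not injective, we find the least positive k with T(k) = T(0): this means 14k ≡ 0 (mod 35), i.e. 35 ∣ 14k. Since gcd(14, 35) = 7, dividing through by 7 this holds exactly when 5 ∣ 2k, and as gcd(2, 5) = 1, exactly when 5 ∣ k.
The smallest positive such k is 5.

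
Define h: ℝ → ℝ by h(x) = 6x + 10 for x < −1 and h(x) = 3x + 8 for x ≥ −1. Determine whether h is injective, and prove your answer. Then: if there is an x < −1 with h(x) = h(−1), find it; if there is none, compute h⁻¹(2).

-4/3

Both pieces are strictly increasing (slopes 6 and 3), so each is injective on its own interval.
The left piece maps (−∞, −1) onto (−∞, 4); the right piece maps [−1, ∞) onto [5, ∞).
These images are disjoint, so no value is attained by both pieces. Hence h is injective.
Because the two images are disjoint, no x < −1 has h(x) = h(−1), so we compute h⁻¹(2): 2 lies in (−∞, 4), so solve 6x + 10 = 2: x = (2 − 10)/6 = −4/3.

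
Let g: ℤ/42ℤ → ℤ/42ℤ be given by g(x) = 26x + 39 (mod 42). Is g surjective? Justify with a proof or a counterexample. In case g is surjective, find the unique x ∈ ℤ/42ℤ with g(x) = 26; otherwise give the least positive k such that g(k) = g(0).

Since gcd(26, 42) = 2, we have 26x ≡ 0 (mod 2) for all x, so g(x) ≡ 1 (mod 2).
But 0 ≢ 1 (mod 2), so 0 ∈ ℤ/42ℤ has no preimage. Hence g is not surjective.
Since g is not surjective, we find the least positive k with g(k) = g(0): this means 26k ≡ 0 (mod 42), i.e. 42 ∣ 26k. Since gcd(26, 42) = 2, dividing through by 2 this holds exactly when 21 ∣ 13k, and as gcd(13, 21) = 1, exactly when 21 ∣ k.
The smallest positive such k is 21.

21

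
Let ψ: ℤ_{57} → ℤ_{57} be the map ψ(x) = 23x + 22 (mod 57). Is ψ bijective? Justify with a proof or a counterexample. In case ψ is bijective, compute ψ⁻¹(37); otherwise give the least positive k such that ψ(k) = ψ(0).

Suppose ψ(s) = ψ(t) in ℤ_{57}. Then 23s + 22 ≡ 23t + 22 (mod 57), so 23(s − t) ≡ 0 (mod 57).
Since gcd(23, 57) = 1, 23 is invertible modulo 57, so s − t ≡ 0 (mod 57), i.e. s = t.
We now compute 23⁻¹ mod 57 explicitly. Euclid's algorithm: 57 = 2·23 + 11, 23 = 2·11 + 1; back-substituting gives 1 = 5·23 − 2·57, so 23⁻¹ ≡ 5 (mod 57).
For any y ∈ ℤ_{57}, x = 5(y − 22) mod 57 satisfies ψ(x) = 23·5(y − 22) + 22 ≡ y (since 23·5 ≡ 1 mod 57). So every y has a preimage.
Thus ψ is bijective.
Since ψ is bijective, we compute ψ⁻¹(37): solve 23x + 22 ≡ 37 (mod 57), i.e. 23x ≡ 15 (mod 57).
Multiplying by 23⁻¹ = 5 gives x ≡ 5·15 = 75 = 1·57 + 18 ≡ 18 (mod 57).
Check: ψ(18) = 23·18 + 22 = 436 = 7·57 + 37 ≡ 37 (mod 57).

18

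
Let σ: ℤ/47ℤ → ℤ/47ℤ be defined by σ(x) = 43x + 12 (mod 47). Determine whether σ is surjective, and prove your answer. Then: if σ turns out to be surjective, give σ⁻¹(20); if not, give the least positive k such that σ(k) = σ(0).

Recall that surjectivity means every element of the codomain has a preimage under σ.
Since gcd(43, 47) = 1, 43 is invertible modulo 47. Euclid's algorithm: 47 = 1·43 + 4, 43 = 10·4 + 3, 4 = 1·3 + 1; back-substituting gives 1 = 35·43 − 32·47, so 43⁻¹ ≡ 35 (mod 47).
For any y ∈ ℤ/47ℤ, x = 35(y − 12) mod 47 satisfies σ(x) = 43·35(y − 12) + 12 ≡ y (since 43·35 ≡ 1 mod 47). So every y has a preimage.
Therefore σ is surjective.
Since σ is surjective, we compute σ⁻¹(20): solve 43x + 12 ≡ 20 (mod 47), i.e. 43x ≡ 8 (mod 47).
Multiplying by 43⁻¹ = 35 gives x ≡ 35·8 = 280 = 5·47 + 45 ≡ 45 (mod 47).
Check: σ(45) = 43·45 + 12 = 1947 = 41·47 + 20 ≡ 20 (mod 47).

45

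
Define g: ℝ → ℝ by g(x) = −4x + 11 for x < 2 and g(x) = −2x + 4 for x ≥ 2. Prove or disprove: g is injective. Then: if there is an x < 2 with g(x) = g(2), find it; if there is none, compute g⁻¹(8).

3/4

Both pieces are strictly decreasing (slopes −4 and −2), so each is injective on its own interval.
The left piece maps (−∞, 2) onto (3, ∞); the right piece maps [2, ∞) onto (−∞, 0].
These images are disjoint, so no value is attained by both pieces. Therefore g is injective.
Because the two images are disjoint, no x < 2 has g(x) = g(2), so we compute g⁻¹(8): 8 lies in (3, ∞), so solve −4x + 11 = 8: x = (8 − 11)/(−4) = 3/4.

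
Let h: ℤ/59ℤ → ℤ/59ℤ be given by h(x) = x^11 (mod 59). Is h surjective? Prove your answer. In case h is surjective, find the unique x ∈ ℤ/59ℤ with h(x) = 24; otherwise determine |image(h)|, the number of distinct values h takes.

52

Since 59 is prime, the nonzero elements of ℤ/59ℤ form a cyclic group of order 58.
As gcd(11, 58) = 1, raising to the 11th power is a bijection on this group: if u^11 ≡ v^11 then (uv^{−1})^11 = 1, and the only element of order dividing gcd(11, 58) = 1 is 1, so u = v.
With h(0) = 0 this makes h injective on all of ℤ/59ℤ, hence bijective (finite equal-size domain and codomain). In particular h is surjective.
Since h is surjective, we find the preimage of 24. The inverse of x ↦ x^11 on (ℤ/59ℤ)^× is x ↦ x^37, because 11·37 = 407 = 7·58 + 1 ≡ 1 (mod 58) and x^{58} = 1 for x ≠ 0 (Fermat). So h⁻¹(24) = 24^37 mod 59.
Repeated squaring mod 59: 24^1 ≡ 24, 24^2 ≡ 24² = 576 ≡ 45, 24^4 ≡ 45² = 2025 ≡ 19, 24^8 ≡ 19² = 361 ≡ 7, 24^16 ≡ 7² = 49, 24^32 ≡ 49² = 2401 ≡ 41. Since 37 = 32 + 4 + 1, 24^37 ≡ 41·19·24: 41·19 = 779 ≡ 12, then 12·24 = 288 ≡ 52. So 24^37 ≡ 52 (mod 59).
Hence h⁻¹(24) = 52.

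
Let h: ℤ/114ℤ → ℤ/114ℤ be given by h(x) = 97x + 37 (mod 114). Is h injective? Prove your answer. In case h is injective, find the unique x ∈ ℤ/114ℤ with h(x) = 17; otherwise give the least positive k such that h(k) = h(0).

If h(s) = h(t), then 97s ≡ 97t (mod 114). Because gcd(97, 114) = 1, we may cancel 97 to get s ≡ t (mod 114).
So h is injective.
We now compute 97⁻¹ mod 114 explicitly. Euclid's algorithm: 114 = 1·97 + 17, 97 = 5·17 + 12, 17 = 1·12 + 5, 12 = 2·5 + 2, 5 = 2·2 + 1; back-substituting gives 1 = 67·97 − 57·114, so 97⁻¹ ≡ 67 (mod 114).
Since h is injective, we compute h⁻¹(17): solve 97x + 37 ≡ 17 (mod 114), i.e. 97x ≡ 94 (mod 114).
Multiplying by 97⁻¹ = 67 gives x ≡ 67·94 = 6298 = 55·114 + 28 ≡ 28 (mod 114).
Check: h(28) = 97·28 + 37 = 2753 = 24·114 + 17 ≡ 17 (mod 114).

28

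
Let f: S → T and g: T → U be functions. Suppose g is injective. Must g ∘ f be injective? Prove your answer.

No. Take S = {1, 2}, T = U = {1, 2, 3, 4}, f(1) = f(2) = 1, and g = identity (injective).
Then (g ∘ f)(1) = (g ∘ f)(2) = 1 with 1 ≠ 2, so g ∘ f is not injective.

not injective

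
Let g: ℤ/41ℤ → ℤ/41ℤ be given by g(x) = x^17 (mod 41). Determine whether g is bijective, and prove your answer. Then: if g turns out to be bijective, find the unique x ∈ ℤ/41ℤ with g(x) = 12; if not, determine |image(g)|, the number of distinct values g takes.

28

Since 41 is prime, the nonzero elements of ℤ/41ℤ form a cyclic group of order 40.
As gcd(17, 40) = 1, raising to the 17th power is a bijection on this group: if s^17 ≡ t^17 then (st^{−1})^17 = 1, and the only element of order dividing gcd(17, 40) = 1 is 1, so s = t.
With g(0) = 0 this makes g injective on all of ℤ/41ℤ, hence bijective (finite equal-size domain and codomain). In particular g is bijective.
Since g is bijective, we find the preimage of 12. The inverse of x ↦ x^17 on (ℤ/41ℤ)^× is x ↦ x^33, because 17·33 = 561 = 14·40 + 1 ≡ 1 (mod 40) and x^{40} = 1 for x ≠ 0 (Fermat). So g⁻¹(12) = 12^33 mod 41.
Repeated squaring mod 41: 12^1 ≡ 12, 12^2 ≡ 12² = 144 ≡ 21, 12^4 ≡ 21² = 441 ≡ 31, 12^8 ≡ 31² = 961 ≡ 18, 12^16 ≡ 18² = 324 ≡ 37, 12^32 ≡ 37² = 1369 ≡ 16. Since 33 = 32 + 1, 12^33 ≡ 16·12: 16·12 = 192 ≡ 28. So 12^33 ≡ 28 (mod 41).
Hence g⁻¹(12) = 28.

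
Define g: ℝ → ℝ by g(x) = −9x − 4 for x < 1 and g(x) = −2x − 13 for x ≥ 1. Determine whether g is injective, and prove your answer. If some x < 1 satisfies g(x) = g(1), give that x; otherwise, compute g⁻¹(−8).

4/9

Both pieces are strictly decreasing (slopes −9 and −2), so each is injective on its own interval.
The left piece maps (−∞, 1) onto (−13, ∞); the right piece maps [1, ∞) onto (−∞, −15].
These images are disjoint, so no value is attained by both pieces. So g is injective.
Because the two images are disjoint, no x < 1 has g(x) = g(1), so we compute g⁻¹(−8): −8 lies in (−13, ∞), so solve −9x − 4 = −8: x = (−8 + 4)/(−9) = 4/9.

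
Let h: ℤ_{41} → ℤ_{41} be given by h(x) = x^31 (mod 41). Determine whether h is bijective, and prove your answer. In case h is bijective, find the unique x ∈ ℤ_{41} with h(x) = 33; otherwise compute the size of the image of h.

Since 41 is prime, the nonzero elements of ℤ_{41} form a cyclic group of order 40.
As gcd(31, 40) = 1, raising to the 31st power is a bijection on this group: if s^31 ≡ t^31 then (st^{−1})^31 = 1, and the only element of order dividing gcd(31, 40) = 1 is 1, so s = t.
With h(0) = 0 this makes h injective on all of ℤ_{41}, hence bijective (finite equal-size domain and codomain). In particular h is bijective.
Since h is bijective, we find the preimage of 33. The inverse of x ↦ x^31 on (ℤ_{41})^× is x ↦ x^31, because 31·31 = 961 = 24·40 + 1 ≡ 1 (mod 40) and x^{40} = 1 for x ≠ 0 (Fermat). So h⁻¹(33) = 33^31 mod 41.
Repeated squaring mod 41: 33^1 ≡ 33, 33^2 ≡ 33² = 1089 ≡ 23, 33^4 ≡ 23² = 529 ≡ 37, 33^8 ≡ 37² = 1369 ≡ 16, 33^16 ≡ 16² = 256 ≡ 10. Since 31 = 16 + 8 + 4 + 2 + 1, 33^31 ≡ 10·16·37·23·33: 10·16 = 160 ≡ 37, then 37·37 = 1369 ≡ 16, then 16·23 = 368 ≡ 40, then 40·33 = 1320 ≡ 8. So 33^31 ≡ 8 (mod 41).
Hence h⁻¹(33) = 8.

8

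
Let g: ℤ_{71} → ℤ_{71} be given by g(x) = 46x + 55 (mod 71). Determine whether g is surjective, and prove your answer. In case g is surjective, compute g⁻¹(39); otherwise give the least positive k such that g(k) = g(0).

Recall that surjectivity means every element of the codomain has a preimage under g.
Since gcd(46, 71) = 1, 46 is invertible modulo 71. Euclid's algorithm: 71 = 1·46 + 25, 46 = 1·25 + 21, 25 = 1·21 + 4, 21 = 5·4 + 1; back-substituting gives 1 = 17·46 − 11·71, so 46⁻¹ ≡ 17 (mod 71).
Then y ↦ 17(y − 55) is a two-sided inverse to g, so every y ∈ ℤ_{71} has a preimage.
So g is surjective.
Since g is surjective, we find g⁻¹(39): we need 46x ≡ 39 − 55 ≡ 55 (mod 71). Using 46⁻¹ = 17: x ≡ 17·55 = 935 = 13·71 + 12, so x = 12.
Check: g(12) = 46·12 + 55 = 607 = 8·71 + 39 ≡ 39 (mod 71).

12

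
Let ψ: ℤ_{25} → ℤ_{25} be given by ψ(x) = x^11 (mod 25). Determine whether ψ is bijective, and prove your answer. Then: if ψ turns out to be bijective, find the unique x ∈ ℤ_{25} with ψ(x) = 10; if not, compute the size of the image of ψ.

ψ(0) = 0^11 = 0.
ψ(5): Repeated squaring mod 25: 5^1 ≡ 5, 5^2 ≡ 5² = 25 ≡ 0, 5^4 ≡ 0² = 0, 5^8 ≡ 0² = 0. Since 11 = 8 + 2 + 1, 5^11 ≡ 0·0·5: 0·0 = 0, then 0·5 = 0. So 5^11 ≡ 0 (mod 25).
So ψ(0) = ψ(5) = 0 while 0 ≠ 5, hence ψ is not injective, hence not bijective.
Since ψ is not bijective, we determine |image(ψ)|. Computing x^11 mod 25 for each x (by repeated squaring, reducing mod 25 at every step), the values ψ(0), ψ(1), …, ψ(24) are: 0, 1, 23, 22, 4, 0, 6, 18, 17, 9, 0, 11, 13, 12, 14, 0, 16, 8, 7, 19, 0, 21, 3, 2, 24.
The distinct values are {0, 1, 2, 3, 4, 6, 7, 8, 9, 11, 12, 13, 14, 16, 17, 18, 19, 21, 22, 23, 24}; there are 21 of them.

21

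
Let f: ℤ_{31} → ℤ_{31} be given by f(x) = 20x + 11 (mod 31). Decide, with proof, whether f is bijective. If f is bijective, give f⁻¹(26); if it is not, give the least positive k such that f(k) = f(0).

Suppose f(u) = f(v) in ℤ_{31}. Then 20u + 11 ≡ 20v + 11 (mod 31), therefore 20(u − v) ≡ 0 (mod 31).
Since gcd(20, 31) = 1, 20 is invertible modulo 31, so u − v ≡ 0 (mod 31), i.e. u = v.
We now compute 20⁻¹ mod 31 explicitly. Euclid's algorithm: 31 = 1·20 + 11, 20 = 1·11 + 9, 11 = 1·9 + 2, 9 = 4·2 + 1; back-substituting gives 1 = 14·20 − 9·31, so 20⁻¹ ≡ 14 (mod 31).
For any y ∈ ℤ_{31}, x = 14(y − 11) mod 31 satisfies f(x) = 20·14(y − 11) + 11 ≡ y (since 20·14 ≡ 1 mod 31). So every y has a preimage.
So f is bijective.
Since f is bijective, we compute f⁻¹(26): solve 20x + 11 ≡ 26 (mod 31), i.e. 20x ≡ 15 (mod 31).
Multiplying by 20⁻¹ = 14 gives x ≡ 14·15 = 210 = 6·31 + 24 ≡ 24 (mod 31).
Check: f(24) = 20·24 + 11 = 491 = 15·31 + 26 ≡ 26 (mod 31).

24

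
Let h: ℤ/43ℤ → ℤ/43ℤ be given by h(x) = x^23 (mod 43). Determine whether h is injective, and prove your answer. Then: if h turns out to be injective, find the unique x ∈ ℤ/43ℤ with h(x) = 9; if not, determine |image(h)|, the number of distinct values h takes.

40

Since 43 is prime, the nonzero elements of ℤ/43ℤ form a cyclic group of order 42.
As gcd(23, 42) = 1, raising to the 23rd power is a bijection on this group: if x_1^23 ≡ x_2^23 then (x_1x_2^{−1})^23 = 1, and the only element of order dividing gcd(23, 42) = 1 is 1, so x_1 = x_2.
With h(0) = 0 this makes h injective on all of ℤ/43ℤ, hence bijective (finite equal-size domain and codomain). In particular h is injective.
Since h is injective, we find the preimage of 9. The inverse of x ↦ x^23 on (ℤ/43ℤ)^× is x ↦ x^11, because 23·11 = 253 = 6·42 + 1 ≡ 1 (mod 42) and x^{42} = 1 for x ≠ 0 (Fermat). So h⁻¹(9) = 9^11 mod 43.
Repeated squaring mod 43: 9^1 ≡ 9, 9^2 ≡ 9² = 81 ≡ 38, 9^4 ≡ 38² = 1444 ≡ 25, 9^8 ≡ 25² = 625 ≡ 23. Since 11 = 8 + 2 + 1, 9^11 ≡ 23·38·9: 23·38 = 874 ≡ 14, then 14·9 = 126 ≡ 40. So 9^11 ≡ 40 (mod 43).
Hence h⁻¹(9) = 40.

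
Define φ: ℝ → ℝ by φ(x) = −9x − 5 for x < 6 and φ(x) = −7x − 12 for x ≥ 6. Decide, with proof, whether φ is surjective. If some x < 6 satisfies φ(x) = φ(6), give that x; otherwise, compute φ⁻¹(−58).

Both pieces are strictly decreasing (slopes −9 and −7), so each is injective on its own interval.
The left piece maps (−∞, 6) onto (−59, ∞); the right piece maps [6, ∞) onto (−∞, −54].
The union (−59, ∞) ∪ (−∞, −54] covers ℝ, so φ is surjective.
For the follow-up: the images overlap, so an x < 6 with φ(x) = φ(6) exists. φ(6) = −54; solving −9x − 5 = −54 for x < 6 gives x = (−54 + 5)/(−9) = 49/9.

49/9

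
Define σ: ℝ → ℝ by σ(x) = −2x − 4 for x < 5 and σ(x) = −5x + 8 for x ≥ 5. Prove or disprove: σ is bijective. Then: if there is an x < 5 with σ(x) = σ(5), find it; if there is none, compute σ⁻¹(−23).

Both pieces are strictly decreasing (slopes −2 and −5), so each is injective on its own interval.
The left piece maps (−∞, 5) onto (−14, ∞); the right piece maps [5, ∞) onto (−∞, −17].
The images leave a gap (−14 has no preimage), so σ is not surjective, hence not bijective.
Because the two images are disjoint, no x < 5 has σ(x) = σ(5), so we compute σ⁻¹(−23): −23 lies in (−∞, −17], so solve −5x + 8 = −23: x = (−23 − 8)/(−5) = 31/5.

31/5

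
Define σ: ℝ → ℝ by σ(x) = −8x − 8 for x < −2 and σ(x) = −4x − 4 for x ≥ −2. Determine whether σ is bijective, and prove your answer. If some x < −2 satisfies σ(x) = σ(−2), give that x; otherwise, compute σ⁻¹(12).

-5/2

Both pieces are strictly decreasing (slopes −8 and −4), so each is injective on its own interval.
The left piece maps (−∞, −2) onto (8, ∞); the right piece maps [−2, ∞) onto (−∞, 4].
The images leave a gap (8 has no preimage), so σ is not surjective, hence not bijective.
Because the two images are disjoint, no x < −2 has σ(x) = σ(−2), so we compute σ⁻¹(12): 12 lies in (8, ∞), so solve −8x − 8 = 12: x = (12 + 8)/(−8) = −5/2.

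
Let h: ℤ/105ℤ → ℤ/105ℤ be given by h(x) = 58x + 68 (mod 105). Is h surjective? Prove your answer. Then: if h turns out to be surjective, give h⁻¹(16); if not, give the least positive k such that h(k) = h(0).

86

Since gcd(58, 105) = 1, 58 is invertible modulo 105. Euclid's algorithm: 105 = 1·58 + 47, 58 = 1·47 + 11, 47 = 4·11 + 3, 11 = 3·3 + 2, 3 = 1·2 + 1; back-substituting gives 1 = 67·58 − 37·105, so 58⁻¹ ≡ 67 (mod 105).
Then y ↦ 67(y − 68) is a two-sided inverse to h, so every y ∈ ℤ/105ℤ has a preimage.
So h is surjective.
Since h is surjective, we compute h⁻¹(16): solve 58x + 68 ≡ 16 (mod 105), i.e. 58x ≡ 53 (mod 105).
Multiplying by 58⁻¹ = 67 gives x ≡ 67·53 = 3551 = 33·105 + 86 ≡ 86 (mod 105).
Check: h(86) = 58·86 + 68 = 5056 = 48·105 + 16 ≡ 16 (mod 105).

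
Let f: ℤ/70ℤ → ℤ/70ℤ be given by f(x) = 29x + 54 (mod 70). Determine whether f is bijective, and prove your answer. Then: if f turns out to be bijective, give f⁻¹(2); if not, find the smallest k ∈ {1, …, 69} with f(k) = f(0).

32

By definition, injectivity means: for all u, v in the domain, f(u) = f(v) implies u = v.
If f(u) = f(v), then 29u ≡ 29v (mod 70). Because gcd(29, 70) = 1, we may cancel 29 to get u ≡ v (mod 70).
We now compute 29⁻¹ mod 70 explicitly. Euclid's algorithm: 70 = 2·29 + 12, 29 = 2·12 + 5, 12 = 2·5 + 2, 5 = 2·2 + 1; back-substituting gives 1 = 29·29 − 12·70, so 29⁻¹ ≡ 29 (mod 70).
Then y ↦ 29(y − 54) is a two-sided inverse to f, so every y ∈ ℤ/70ℤ has a preimage.
Thus f is bijective.
Since f is bijective, we find f⁻¹(2): we need 29x ≡ 2 − 54 ≡ 18 (mod 70). Using 29⁻¹ = 29: x ≡ 29·18 = 522 = 7·70 + 32, so x = 32.
Check: f(32) = 29·32 + 54 = 982 = 14·70 + 2 ≡ 2 (mod 70).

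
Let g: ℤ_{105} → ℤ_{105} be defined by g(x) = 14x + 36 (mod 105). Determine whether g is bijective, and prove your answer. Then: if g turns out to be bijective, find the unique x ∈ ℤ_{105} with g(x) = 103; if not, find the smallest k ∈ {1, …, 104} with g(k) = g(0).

15

We have gcd(14, 105) = 7 > 1. Taking s = 0 and t = 15: g(0) = 36 and g(15) = 14·15 + 36 = 246 ≡ 36 (mod 105).
So g(0) = g(15) while 0 ≠ 15, hence g is not injective, hence not bijective.
Since g is not bijective, we find the least positive k with g(k) = g(0): this means 14k ≡ 0 (mod 105), i.e. 105 ∣ 14k. Since gcd(14, 105) = 7, dividing through by 7 this holds exactly when 15 ∣ 2k, and as gcd(2, 15) = 1, exactly when 15 ∣ k.
The smallest positive such k is 15.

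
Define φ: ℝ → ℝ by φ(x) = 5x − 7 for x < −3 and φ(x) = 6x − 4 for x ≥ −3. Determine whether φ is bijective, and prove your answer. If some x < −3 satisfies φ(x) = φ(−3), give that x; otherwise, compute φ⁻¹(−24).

Both pieces are strictly increasing (slopes 5 and 6), so each is injective on its own interval.
The left piece maps (−∞, −3) onto (−∞, −22); the right piece maps [−3, ∞) onto [−22, ∞).
Since −22 = −22, the images partition ℝ: φ is injective and surjective, hence bijective.
Because the two images are disjoint, no x < −3 has φ(x) = φ(−3), so we compute φ⁻¹(−24): −24 lies in (−∞, −22), so solve 5x − 7 = −24: x = (−24 + 7)/5 = −17/5.

-17/5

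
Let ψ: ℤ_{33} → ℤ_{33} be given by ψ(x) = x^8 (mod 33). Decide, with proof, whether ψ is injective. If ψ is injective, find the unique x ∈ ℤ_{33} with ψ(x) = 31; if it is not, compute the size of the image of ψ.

ψ(4): Repeated squaring mod 33: 4^1 ≡ 4, 4^2 ≡ 4² = 16, 4^4 ≡ 16² = 256 ≡ 25, 4^8 ≡ 25² = 625 ≡ 31. So 4^8 ≡ 31 (mod 33).
ψ(7): Repeated squaring mod 33: 7^1 ≡ 7, 7^2 ≡ 7² = 49 ≡ 16, 7^4 ≡ 16² = 256 ≡ 25, 7^8 ≡ 25² = 625 ≡ 31. So 7^8 ≡ 31 (mod 33).
So ψ(4) = ψ(7) = 31 while 4 ≠ 7, so ψ is not injective.
Since ψ is not injective, we determine |image(ψ)|. Computing x^8 mod 33 for each x (by repeated squaring, reducing mod 33 at every step), the values ψ(0), ψ(1), …, ψ(32) are: 0, 1, 25, 27, 31, 4, 15, 31, 16, 3, 1, 22, 12, 25, 16, 9, 4, 4, 9, 16, 25, 12, 22, 1, 3, 16, 31, 15, 4, 31, 27, 25, 1.
The distinct values are {0, 1, 3, 4, 9, 12, 15, 16, 22, 25, 27, 31}; there are 12 of them.

12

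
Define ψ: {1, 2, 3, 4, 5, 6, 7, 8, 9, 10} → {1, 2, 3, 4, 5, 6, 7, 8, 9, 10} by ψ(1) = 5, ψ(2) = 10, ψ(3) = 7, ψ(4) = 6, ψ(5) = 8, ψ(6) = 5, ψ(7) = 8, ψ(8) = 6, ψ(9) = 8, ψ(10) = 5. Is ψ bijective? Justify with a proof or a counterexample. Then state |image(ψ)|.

5

ψ(1) = 5 = ψ(6) with 1 ≠ 6, so ψ is not injective, hence not bijective.
The image of ψ is {5, 6, 7, 8, 10}, which has 5 elements.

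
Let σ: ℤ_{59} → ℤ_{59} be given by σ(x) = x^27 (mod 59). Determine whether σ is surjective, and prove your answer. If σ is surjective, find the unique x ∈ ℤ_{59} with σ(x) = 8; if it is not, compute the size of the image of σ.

50

Since 59 is prime, the nonzero elements of ℤ_{59} form a cyclic group of order 58.
As gcd(27, 58) = 1, raising to the 27th power is a bijection on this group: if x_1^27 ≡ x_2^27 then (x_1x_2^{−1})^27 = 1, and the only element of order dividing gcd(27, 58) = 1 is 1, so x_1 = x_2.
With σ(0) = 0 this makes σ injective on all of ℤ_{59}, hence bijective (finite equal-size domain and codomain). In particular σ is surjective.
Since σ is surjective, we find the preimage of 8. The inverse of x ↦ x^27 on (ℤ_{59})^× is x ↦ x^43, because 27·43 = 1161 = 20·58 + 1 ≡ 1 (mod 58) and x^{58} = 1 for x ≠ 0 (Fermat). So σ⁻¹(8) = 8^43 mod 59.
Repeated squaring mod 59: 8^1 ≡ 8, 8^2 ≡ 8² = 64 ≡ 5, 8^4 ≡ 5² = 25, 8^8 ≡ 25² = 625 ≡ 35, 8^16 ≡ 35² = 1225 ≡ 45, 8^32 ≡ 45² = 2025 ≡ 19. Since 43 = 32 + 8 + 2 + 1, 8^43 ≡ 19·35·5·8: 19·35 = 665 ≡ 16, then 16·5 = 80 ≡ 21, then 21·8 = 168 ≡ 50. So 8^43 ≡ 50 (mod 59).
Hence σ⁻¹(8) = 50.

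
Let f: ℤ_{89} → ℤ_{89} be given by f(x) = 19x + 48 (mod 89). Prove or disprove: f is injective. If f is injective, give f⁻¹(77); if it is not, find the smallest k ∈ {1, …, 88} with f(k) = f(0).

39

By definition, f is injective if f(s) = f(t) implies s = t.
Suppose f(s) = f(t) in ℤ_{89}. Then 19s + 48 ≡ 19t + 48 (mod 89), hence 19(s − t) ≡ 0 (mod 89).
Since gcd(19, 89) = 1, 19 is invertible modulo 89, so s − t ≡ 0 (mod 89), i.e. s = t.
So f is injective.
We now compute 19⁻¹ mod 89 explicitly. Euclid's algorithm: 89 = 4·19 + 13, 19 = 1·13 + 6, 13 = 2·6 + 1; back-substituting gives 1 = 75·19 − 16·89, so 19⁻¹ ≡ 75 (mod 89).
Since f is injective, we compute f⁻¹(77): solve 19x + 48 ≡ 77 (mod 89), i.e. 19x ≡ 29 (mod 89).
Multiplying by 19⁻¹ = 75 gives x ≡ 75·29 = 2175 = 24·89 + 39 ≡ 39 (mod 89).
Check: f(39) = 19·39 + 48 = 789 = 8·89 + 77 ≡ 77 (mod 89).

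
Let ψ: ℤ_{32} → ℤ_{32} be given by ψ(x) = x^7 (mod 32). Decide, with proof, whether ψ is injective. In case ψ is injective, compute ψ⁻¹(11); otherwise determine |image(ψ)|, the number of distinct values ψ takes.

17

ψ(0) = 0^7 = 0.
ψ(2): Repeated squaring mod 32: 2^1 ≡ 2, 2^2 ≡ 2² = 4, 2^4 ≡ 4² = 16. Since 7 = 4 + 2 + 1, 2^7 ≡ 16·4·2: 16·4 = 64 ≡ 0, then 0·2 = 0. So 2^7 ≡ 0 (mod 32).
So ψ(0) = ψ(2) = 0 while 0 ≠ 2, so ψ is not injective.
Since ψ is not injective, we determine |image(ψ)|. Computing x^7 mod 32 for each x (by repeated squaring, reducing mod 32 at every step), the values ψ(0), ψ(1), …, ψ(31) are: 0, 1, 0, 11, 0, 13, 0, 23, 0, 25, 0, 3, 0, 5, 0, 15, 0, 17, 0, 27, 0, 29, 0, 7, 0, 9, 0, 19, 0, 21, 0, 31.
The distinct values are {0, 1, 3, 5, 7, 9, 11, 13, 15, 17, 19, 21, 23, 25, 27, 29, 31}; there are 17 of them.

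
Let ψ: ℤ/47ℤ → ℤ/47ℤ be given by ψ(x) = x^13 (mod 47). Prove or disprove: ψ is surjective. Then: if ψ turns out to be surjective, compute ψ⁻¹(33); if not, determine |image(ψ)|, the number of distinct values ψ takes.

Since 47 is prime, the nonzero elements of ℤ/47ℤ form a cyclic group of order 46.
As gcd(13, 46) = 1, raising to the 13th power is a bijection on this group: if s^13 ≡ t^13 then (st^{−1})^13 = 1, and the only element of order dividing gcd(13, 46) = 1 is 1, so s = t.
With ψ(0) = 0 this makes ψ injective on all of ℤ/47ℤ, hence bijective (finite equal-size domain and codomain). In particular ψ is surjective.
Since ψ is surjective, we find the preimage of 33. The inverse of x ↦ x^13 on (ℤ/47ℤ)^× is x ↦ x^39, because 13·39 = 507 = 11·46 + 1 ≡ 1 (mod 46) and x^{46} = 1 for x ≠ 0 (Fermat). So ψ⁻¹(33) = 33^39 mod 47.
Repeated squaring mod 47: 33^1 ≡ 33, 33^2 ≡ 33² = 1089 ≡ 8, 33^4 ≡ 8² = 64 ≡ 17, 33^8 ≡ 17² = 289 ≡ 7, 33^16 ≡ 7² = 49 ≡ 2, 33^32 ≡ 2² = 4. Since 39 = 32 + 4 + 2 + 1, 33^39 ≡ 4·17·8·33: 4·17 = 68 ≡ 21, then 21·8 = 168 ≡ 27, then 27·33 = 891 ≡ 45. So 33^39 ≡ 45 (mod 47).
Hence ψ⁻¹(33) = 45.

45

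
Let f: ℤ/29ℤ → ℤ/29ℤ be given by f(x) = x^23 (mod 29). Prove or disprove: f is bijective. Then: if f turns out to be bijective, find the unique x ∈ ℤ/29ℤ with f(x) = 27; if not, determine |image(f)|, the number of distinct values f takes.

Since 29 is prime, the nonzero elements of ℤ/29ℤ form a cyclic group of order 28.
As gcd(23, 28) = 1, raising to the 23rd power is a bijection on this group: if s^23 ≡ t^23 then (st^{−1})^23 = 1, and the only element of order dividing gcd(23, 28) = 1 is 1, so s = t.
With f(0) = 0 this makes f injective on all of ℤ/29ℤ, hence bijective (finite equal-size domain and codomain). In particular f is bijective.
Since f is bijective, we find the preimage of 27. The inverse of x ↦ x^23 on (ℤ/29ℤ)^× is x ↦ x^11, because 23·11 = 253 = 9·28 + 1 ≡ 1 (mod 28) and x^{28} = 1 for x ≠ 0 (Fermat). So f⁻¹(27) = 27^11 mod 29.
Repeated squaring mod 29: 27^1 ≡ 27, 27^2 ≡ 27² = 729 ≡ 4, 27^4 ≡ 4² = 16, 27^8 ≡ 16² = 256 ≡ 24. Since 11 = 8 + 2 + 1, 27^11 ≡ 24·4·27: 24·4 = 96 ≡ 9, then 9·27 = 243 ≡ 11. So 27^11 ≡ 11 (mod 29).
Hence f⁻¹(27) = 11.

11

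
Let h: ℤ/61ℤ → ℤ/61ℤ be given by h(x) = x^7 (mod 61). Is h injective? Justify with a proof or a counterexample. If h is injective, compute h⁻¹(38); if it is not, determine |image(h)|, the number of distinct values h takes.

33

Since 61 is prime, the nonzero elements of ℤ/61ℤ form a cyclic group of order 60.
As gcd(7, 60) = 1, raising to the 7th power is a bijection on this group: if a^7 ≡ b^7 then (ab^{−1})^7 = 1, and the only element of order dividing gcd(7, 60) = 1 is 1, so a = b.
With h(0) = 0 this makes h injective on all of ℤ/61ℤ, hence bijective (finite equal-size domain and codomain). In particular h is injective.
Since h is injective, we find the preimage of 38. The inverse of x ↦ x^7 on (ℤ/61ℤ)^× is x ↦ x^43, because 7·43 = 301 = 5·60 + 1 ≡ 1 (mod 60) and x^{60} = 1 for x ≠ 0 (Fermat). So h⁻¹(38) = 38^43 mod 61.
Repeated squaring mod 61: 38^1 ≡ 38, 38^2 ≡ 38² = 1444 ≡ 41, 38^4 ≡ 41² = 1681 ≡ 34, 38^8 ≡ 34² = 1156 ≡ 58, 38^16 ≡ 58² = 3364 ≡ 9, 38^32 ≡ 9² = 81 ≡ 20. Since 43 = 32 + 8 + 2 + 1, 38^43 ≡ 20·58·41·38: 20·58 = 1160 ≡ 1, then 1·41 = 41, then 41·38 = 1558 ≡ 33. So 38^43 ≡ 33 (mod 61).
Hence h⁻¹(38) = 33.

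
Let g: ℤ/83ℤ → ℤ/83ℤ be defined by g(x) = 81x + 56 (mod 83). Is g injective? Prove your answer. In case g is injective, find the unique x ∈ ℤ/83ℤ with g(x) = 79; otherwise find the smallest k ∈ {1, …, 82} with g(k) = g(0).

Recall that g is injective when g(u) = g(v) forces u = v.
Suppose g(u) = g(v) in ℤ/83ℤ. Then 81u + 56 ≡ 81v + 56 (mod 83), hence 81(u − v) ≡ 0 (mod 83).
Since gcd(81, 83) = 1, 81 is invertible modulo 83, therefore u − v ≡ 0 (mod 83), i.e. u = v.
So g is injective.
We now compute 81⁻¹ mod 83 explicitly. Euclid's algorithm: 83 = 1·81 + 2, 81 = 40·2 + 1; back-substituting gives 1 = 41·81 − 40·83, so 81⁻¹ ≡ 41 (mod 83).
Since g is injective, we compute g⁻¹(79): solve 81x + 56 ≡ 79 (mod 83), i.e. 81x ≡ 23 (mod 83).
Multiplying by 81⁻¹ = 41 gives x ≡ 41·23 = 943 = 11·83 + 30 ≡ 30 (mod 83).
Check: g(30) = 81·30 + 56 = 2486 = 29·83 + 79 ≡ 79 (mod 83).

30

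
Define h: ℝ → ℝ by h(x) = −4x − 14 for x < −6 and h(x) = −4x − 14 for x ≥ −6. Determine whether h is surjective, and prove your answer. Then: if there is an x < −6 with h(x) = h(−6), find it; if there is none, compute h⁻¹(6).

Both pieces are strictly decreasing (slopes −4 and −4), so each is injective on its own interval.
The left piece maps (−∞, −6) onto (10, ∞); the right piece maps [−6, ∞) onto (−∞, 10].
These images together cover ℝ, so h is surjective.
Because the two images are disjoint, no x < −6 has h(x) = h(−6), so we compute h⁻¹(6): 6 lies in (−∞, 10], so solve −4x − 14 = 6: x = (6 + 14)/(−4) = −5.

-5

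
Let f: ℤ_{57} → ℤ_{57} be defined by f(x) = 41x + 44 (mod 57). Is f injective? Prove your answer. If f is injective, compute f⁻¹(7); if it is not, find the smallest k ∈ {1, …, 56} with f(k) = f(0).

13

If f(s) = f(t), then 41s ≡ 41t (mod 57). Because gcd(41, 57) = 1, we may cancel 41 to get s ≡ t (mod 57).
Hence f is injective.
We now compute 41⁻¹ mod 57 explicitly. Euclid's algorithm: 57 = 1·41 + 16, 41 = 2·16 + 9, 16 = 1·9 + 7, 9 = 1·7 + 2, 7 = 3·2 + 1; back-substituting gives 1 = 32·41 − 23·57, so 41⁻¹ ≡ 32 (mod 57).
Since f is injective, we find f⁻¹(7): we need 41x ≡ 7 − 44 ≡ 20 (mod 57). Using 41⁻¹ = 32: x ≡ 32·20 = 640 = 11·57 + 13, so x = 13.
Check: f(13) = 41·13 + 44 = 577 = 10·57 + 7 ≡ 7 (mod 57).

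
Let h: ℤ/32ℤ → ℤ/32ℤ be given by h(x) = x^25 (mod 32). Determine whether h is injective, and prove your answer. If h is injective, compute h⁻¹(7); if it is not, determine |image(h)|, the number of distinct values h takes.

17

h(0) = 0^25 = 0.
h(2): Repeated squaring mod 32: 2^1 ≡ 2, 2^2 ≡ 2² = 4, 2^4 ≡ 4² = 16, 2^8 ≡ 16² = 256 ≡ 0, 2^16 ≡ 0² = 0. Since 25 = 16 + 8 + 1, 2^25 ≡ 0·0·2: 0·0 = 0, then 0·2 = 0. So 2^25 ≡ 0 (mod 32).
So h(0) = h(2) = 0 while 0 ≠ 2, therefore h is not injective.
Since h is not injective, we determine |image(h)|. Computing x^25 mod 32 for each x (by repeated squaring, reducing mod 32 at every step), the values h(0), h(1), …, h(31) are: 0, 1, 0, 3, 0, 5, 0, 7, 0, 9, 0, 11, 0, 13, 0, 15, 0, 17, 0, 19, 0, 21, 0, 23, 0, 25, 0, 27, 0, 29, 0, 31.
The distinct values are {0, 1, 3, 5, 7, 9, 11, 13, 15, 17, 19, 21, 23, 25, 27, 29, 31}; there are 17 of them.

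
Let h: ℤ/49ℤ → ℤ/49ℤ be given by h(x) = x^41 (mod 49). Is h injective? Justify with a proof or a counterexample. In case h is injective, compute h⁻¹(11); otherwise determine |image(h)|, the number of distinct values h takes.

h(0) = 0^41 = 0.
h(7): Repeated squaring mod 49: 7^1 ≡ 7, 7^2 ≡ 7² = 49 ≡ 0, 7^4 ≡ 0² = 0, 7^8 ≡ 0² = 0, 7^16 ≡ 0² = 0, 7^32 ≡ 0² = 0. Since 41 = 32 + 8 + 1, 7^41 ≡ 0·0·7: 0·0 = 0, then 0·7 = 0. So 7^41 ≡ 0 (mod 49).
So h(0) = h(7) = 0 while 0 ≠ 7, therefore h is not injective.
Since h is not injective, we determine |image(h)|. Computing x^41 mod 49 for each x (by repeated squaring, reducing mod 49 at every step), the values h(0), h(1), …, h(48) are: 0, 1, 25, 33, 37, 10, 41, 0, 43, 11, 5, 9, 45, 34, 0, 36, 46, 26, 30, 31, 27, 0, 29, 32, 47, 2, 17, 20, 0, 22, 18, 19, 23, 3, 13, 0, 15, 4, 40, 44, 38, 6, 0, 8, 39, 12, 16, 24, 48.
The distinct values are {0, 1, 2, 3, 4, 5, 6, 8, 9, 10, 11, 12, 13, 15, 16, 17, 18, 19, 20, 22, 23, 24, 25, 26, 27, 29, 30, 31, 32, 33, 34, 36, 37, 38, 39, 40, 41, 43, 44, 45, 46, 47, 48}; there are 43 of them.

43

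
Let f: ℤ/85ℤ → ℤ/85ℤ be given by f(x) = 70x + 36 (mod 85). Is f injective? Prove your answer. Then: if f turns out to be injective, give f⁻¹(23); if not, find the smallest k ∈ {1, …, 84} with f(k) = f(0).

Recall that injectivity means: for all u, v in the domain, f(u) = f(v) implies u = v.
We have gcd(70, 85) = 5 > 1. Taking u = 0 and v = 17: f(0) = 36 and f(17) = 70·17 + 36 = 1226 ≡ 36 (mod 85).
So f(0) = f(17) while 0 ≠ 17, thus f is not injective.
Since f is not injective, we find the least positive k with f(k) = f(0): this means 70k ≡ 0 (mod 85), i.e. 85 ∣ 70k. Since gcd(70, 85) = 5, dividing through by 5 this holds exactly when 17 ∣ 14k, and as gcd(14, 17) = 1, exactly when 17 ∣ k.
The smallest positive such k is 17.

17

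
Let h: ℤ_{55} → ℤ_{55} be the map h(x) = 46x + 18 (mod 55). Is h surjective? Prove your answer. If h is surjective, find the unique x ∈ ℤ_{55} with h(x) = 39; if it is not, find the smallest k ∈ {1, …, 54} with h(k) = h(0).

Since gcd(46, 55) = 1, 46 is invertible modulo 55. Euclid's algorithm: 55 = 1·46 + 9, 46 = 5·9 + 1; back-substituting gives 1 = 6·46 − 5·55, so 46⁻¹ ≡ 6 (mod 55).
Then y ↦ 6(y − 18) is a two-sided inverse to h, so every y ∈ ℤ_{55} has a preimage.
Thus h is surjective.
Since h is surjective, we find h⁻¹(39): we need 46x ≡ 39 − 18 ≡ 21 (mod 55). Using 46⁻¹ = 6: x ≡ 6·21 = 126 = 2·55 + 16, so x = 16.
Check: h(16) = 46·16 + 18 = 754 = 13·55 + 39 ≡ 39 (mod 55).

16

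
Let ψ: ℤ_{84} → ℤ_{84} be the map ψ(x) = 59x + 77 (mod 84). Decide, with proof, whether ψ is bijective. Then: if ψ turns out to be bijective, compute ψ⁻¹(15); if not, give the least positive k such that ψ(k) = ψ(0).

Recall that ψ is injective when ψ(s) = ψ(t) forces s = t.
Suppose ψ(s) = ψ(t) in ℤ_{84}. Then 59s + 77 ≡ 59t + 77 (mod 84), thus 59(s − t) ≡ 0 (mod 84).
Since gcd(59, 84) = 1, 59 is invertible modulo 84, hence s − t ≡ 0 (mod 84), i.e. s = t.
We now compute 59⁻¹ mod 84 explicitly. Euclid's algorithm: 84 = 1·59 + 25, 59 = 2·25 + 9, 25 = 2·9 + 7, 9 = 1·7 + 2, 7 = 3·2 + 1; back-substituting gives 1 = 47·59 − 33·84, so 59⁻¹ ≡ 47 (mod 84).
Then y ↦ 47(y − 77) is a two-sided inverse to ψ, so every y ∈ ℤ_{84} has a preimage.
Therefore ψ is bijective.
Since ψ is bijective, we compute ψ⁻¹(15): solve 59x + 77 ≡ 15 (mod 84), i.e. 59x ≡ 22 (mod 84).
Multiplying by 59⁻¹ = 47 gives x ≡ 47·22 = 1034 = 12·84 + 26 ≡ 26 (mod 84).
Check: ψ(26) = 59·26 + 77 = 1611 = 19·84 + 15 ≡ 15 (mod 84).

26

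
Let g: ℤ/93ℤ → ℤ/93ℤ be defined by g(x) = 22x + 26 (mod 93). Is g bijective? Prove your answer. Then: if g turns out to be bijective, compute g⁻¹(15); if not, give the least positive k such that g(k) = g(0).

46

Recall that injectivity means: for all s, t in the domain, g(s) = g(t) implies s = t.
Suppose g(s) = g(t) in ℤ/93ℤ. Then 22s + 26 ≡ 22t + 26 (mod 93), so 22(s − t) ≡ 0 (mod 93).
Since gcd(22, 93) = 1, 22 is invertible modulo 93, thus s − t ≡ 0 (mod 93), i.e. s = t.
We now compute 22⁻¹ mod 93 explicitly. Euclid's algorithm: 93 = 4·22 + 5, 22 = 4·5 + 2, 5 = 2·2 + 1; back-substituting gives 1 = 55·22 − 13·93, so 22⁻¹ ≡ 55 (mod 93).
Then y ↦ 55(y − 26) is a two-sided inverse to g, so every y ∈ ℤ/93ℤ has a preimage.
Hence g is bijective.
Since g is bijective, we find g⁻¹(15): we need 22x ≡ 15 − 26 ≡ 82 (mod 93). Using 22⁻¹ = 55: x ≡ 55·82 = 4510 = 48·93 + 46, so x = 46.
Check: g(46) = 22·46 + 26 = 1038 = 11·93 + 15 ≡ 15 (mod 93).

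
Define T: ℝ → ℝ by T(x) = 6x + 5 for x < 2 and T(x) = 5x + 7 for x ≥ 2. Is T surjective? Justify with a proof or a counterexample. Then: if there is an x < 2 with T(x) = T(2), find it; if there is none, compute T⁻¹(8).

Both pieces are strictly increasing (slopes 6 and 5), so each is injective on its own interval.
The left piece maps (−∞, 2) onto (−∞, 17); the right piece maps [2, ∞) onto [17, ∞).
These images together cover ℝ, so T is surjective.
Because the two images are disjoint, no x < 2 has T(x) = T(2), so we compute T⁻¹(8): 8 lies in (−∞, 17), so solve 6x + 5 = 8: x = (8 − 5)/6 = 1/2.

1/2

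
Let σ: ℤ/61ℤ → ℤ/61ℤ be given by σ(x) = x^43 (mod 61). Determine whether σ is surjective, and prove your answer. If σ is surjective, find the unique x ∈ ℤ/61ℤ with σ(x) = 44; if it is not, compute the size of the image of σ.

31

Since 61 is prime, the nonzero elements of ℤ/61ℤ form a cyclic group of order 60.
As gcd(43, 60) = 1, raising to the 43rd power is a bijection on this group: if x_1^43 ≡ x_2^43 then (x_1x_2^{−1})^43 = 1, and the only element of order dividing gcd(43, 60) = 1 is 1, so x_1 = x_2.
With σ(0) = 0 this makes σ injective on all of ℤ/61ℤ, hence bijective (finite equal-size domain and codomain). In particular σ is surjective.
Since σ is surjective, we find the preimage of 44. The inverse of x ↦ x^43 on (ℤ/61ℤ)^× is x ↦ x^7, because 43·7 = 301 = 5·60 + 1 ≡ 1 (mod 60) and x^{60} = 1 for x ≠ 0 (Fermat). So σ⁻¹(44) = 44^7 mod 61.
Repeated squaring mod 61: 44^1 ≡ 44, 44^2 ≡ 44² = 1936 ≡ 45, 44^4 ≡ 45² = 2025 ≡ 12. Since 7 = 4 + 2 + 1, 44^7 ≡ 12·45·44: 12·45 = 540 ≡ 52, then 52·44 = 2288 ≡ 31. So 44^7 ≡ 31 (mod 61).
Hence σ⁻¹(44) = 31.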